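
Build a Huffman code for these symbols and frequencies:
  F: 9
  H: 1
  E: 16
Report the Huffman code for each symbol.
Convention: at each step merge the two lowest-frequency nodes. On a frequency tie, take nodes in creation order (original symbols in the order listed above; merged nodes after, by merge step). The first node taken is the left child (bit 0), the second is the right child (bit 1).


Huffman tree construction:
Step 1: Merge H(1) + F(9) = 10
Step 2: Merge (H+F)(10) + E(16) = 26
Read each symbol's code off the tree from the root (left child = 0, right child = 1).

Codes:
  F: 01 (length 2)
  H: 00 (length 2)
  E: 1 (length 1)
Average code length: 36/26 = 1.3846 bits/symbol


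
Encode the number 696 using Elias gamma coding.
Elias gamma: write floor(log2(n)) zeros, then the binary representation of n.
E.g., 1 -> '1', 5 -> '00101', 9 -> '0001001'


num_bits = floor(log2(696)) + 1 = 10
leading_zeros = num_bits - 1 = 9
binary(696) = 1010111000

Elias gamma(696) = '000000000' + '1010111000' = 0000000001010111000 (19 bits)


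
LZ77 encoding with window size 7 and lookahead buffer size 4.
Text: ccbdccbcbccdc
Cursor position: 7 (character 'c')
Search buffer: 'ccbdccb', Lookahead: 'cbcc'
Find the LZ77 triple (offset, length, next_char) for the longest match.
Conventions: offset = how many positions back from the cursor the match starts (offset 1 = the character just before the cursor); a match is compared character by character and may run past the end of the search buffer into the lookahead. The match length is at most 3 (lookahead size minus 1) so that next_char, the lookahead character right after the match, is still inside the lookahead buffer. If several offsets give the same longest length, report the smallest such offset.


Try each offset into the search buffer:
  offset=1 (pos 6, char 'b'): match length 0
  offset=2 (pos 5, char 'c'): match length 3
  offset=3 (pos 4, char 'c'): match length 1
  offset=4 (pos 3, char 'd'): match length 0
  offset=5 (pos 2, char 'b'): match length 0
  offset=6 (pos 1, char 'c'): match length 2
  offset=7 (pos 0, char 'c'): match length 1
Longest match has length 3 at offset 2.
next_char = character at position 7 + 3 = 10 -> 'c'

Best match: offset=2, length=3 (matching 'cbc' starting at position 5)
LZ77 triple: (2, 3, 'c')


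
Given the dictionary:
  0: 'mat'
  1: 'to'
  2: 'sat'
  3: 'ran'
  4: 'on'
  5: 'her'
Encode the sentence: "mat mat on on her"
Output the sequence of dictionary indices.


Look up each word in the dictionary:
  'mat' -> 0
  'mat' -> 0
  'on' -> 4
  'on' -> 4
  'her' -> 5

Encoded: [0, 0, 4, 4, 5]


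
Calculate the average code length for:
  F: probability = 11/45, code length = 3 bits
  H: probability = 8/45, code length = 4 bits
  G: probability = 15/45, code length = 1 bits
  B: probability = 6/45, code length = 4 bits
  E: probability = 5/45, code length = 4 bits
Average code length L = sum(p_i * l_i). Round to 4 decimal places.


Weighted contributions p_i * l_i:
  F: (11/45) * 3 = 33/45
  H: (8/45) * 4 = 32/45
  G: (15/45) * 1 = 15/45
  B: (6/45) * 4 = 24/45
  E: (5/45) * 4 = 20/45
Sum = (33 + 32 + 15 + 24 + 20)/45 = 124/45

L = 124/45 = 2.7556 bits/symbol


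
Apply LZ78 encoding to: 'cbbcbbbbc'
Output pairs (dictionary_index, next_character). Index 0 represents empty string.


LZ78 encoding steps:
Dictionary: {0: ''}
Step 1: w='' (idx 0), next='c' -> output (0, 'c'), add 'c' as idx 1
Step 2: w='' (idx 0), next='b' -> output (0, 'b'), add 'b' as idx 2
Step 3: w='b' (idx 2), next='c' -> output (2, 'c'), add 'bc' as idx 3
Step 4: w='b' (idx 2), next='b' -> output (2, 'b'), add 'bb' as idx 4
Step 5: w='bb' (idx 4), next='c' -> output (4, 'c'), add 'bbc' as idx 5


Encoded: [(0, 'c'), (0, 'b'), (2, 'c'), (2, 'b'), (4, 'c')]


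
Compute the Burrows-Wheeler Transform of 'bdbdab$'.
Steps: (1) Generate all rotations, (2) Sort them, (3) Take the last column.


Rotations (sorted):
  0: $bdbdab -> last char: b
  1: ab$bdbd -> last char: d
  2: b$bdbda -> last char: a
  3: bdab$bd -> last char: d
  4: bdbdab$ -> last char: $
  5: dab$bdb -> last char: b
  6: dbdab$b -> last char: b


BWT = bdad$bb


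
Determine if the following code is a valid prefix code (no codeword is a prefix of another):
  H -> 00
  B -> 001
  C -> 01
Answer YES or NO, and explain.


Checking each pair (does one codeword prefix another?):
  H='00' vs B='001': prefix -- VIOLATION

NO -- this is NOT a valid prefix code. H (00) is a prefix of B (001).


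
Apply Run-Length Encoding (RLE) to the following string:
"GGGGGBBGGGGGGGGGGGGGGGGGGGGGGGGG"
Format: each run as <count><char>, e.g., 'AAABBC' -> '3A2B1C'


Scanning runs left to right:
  i=0: run of 'G' x 5 -> '5G'
  i=5: run of 'B' x 2 -> '2B'
  i=7: run of 'G' x 25 -> '25G'

RLE = 5G2B25G


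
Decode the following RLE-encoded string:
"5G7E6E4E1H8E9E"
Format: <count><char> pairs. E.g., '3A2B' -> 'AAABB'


Expanding each <count><char> pair:
  5G -> 'GGGGG'
  7E -> 'EEEEEEE'
  6E -> 'EEEEEE'
  4E -> 'EEEE'
  1H -> 'H'
  8E -> 'EEEEEEEE'
  9E -> 'EEEEEEEEE'

Decoded = GGGGGEEEEEEEEEEEEEEEEEHEEEEEEEEEEEEEEEEE


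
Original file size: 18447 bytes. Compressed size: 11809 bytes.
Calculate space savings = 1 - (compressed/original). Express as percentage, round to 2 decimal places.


ratio = compressed/original = 11809/18447 = 0.640158
savings = 1 - ratio = 1 - 0.640158 = 0.359842
as a percentage: 0.359842 * 100 = 35.98%

Space savings = 1 - 11809/18447 = 35.98%


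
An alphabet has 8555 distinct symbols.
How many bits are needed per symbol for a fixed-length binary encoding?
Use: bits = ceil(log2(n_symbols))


log2(8555) = 13.0626
Bracket: 2^13 = 8192 < 8555 <= 2^14 = 16384
So ceil(log2(8555)) = 14

bits = ceil(log2(8555)) = ceil(13.0626) = 14 bits


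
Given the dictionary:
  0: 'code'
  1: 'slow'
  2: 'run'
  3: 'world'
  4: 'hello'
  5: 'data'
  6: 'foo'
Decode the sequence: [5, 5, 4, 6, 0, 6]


Look up each index in the dictionary:
  5 -> 'data'
  5 -> 'data'
  4 -> 'hello'
  6 -> 'foo'
  0 -> 'code'
  6 -> 'foo'

Decoded: "data data hello foo code foo"


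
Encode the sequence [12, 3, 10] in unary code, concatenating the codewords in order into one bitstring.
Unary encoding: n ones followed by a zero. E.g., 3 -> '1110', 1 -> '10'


Encode each number as n ones followed by a terminating 0:
  12 -> 1111111111110 (13 bits)
  3 -> 1110 (4 bits)
  10 -> 11111111110 (11 bits)
Total length = 13 + 4 + 11 = 28 bits.

Unary([12, 3, 10]) = 1111111111110111011111111110 (28 bits)


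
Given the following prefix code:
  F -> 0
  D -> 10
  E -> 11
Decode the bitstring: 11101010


Decoding step by step:
Bits 11 -> E
Bits 10 -> D
Bits 10 -> D
Bits 10 -> D


Decoded message: EDDD


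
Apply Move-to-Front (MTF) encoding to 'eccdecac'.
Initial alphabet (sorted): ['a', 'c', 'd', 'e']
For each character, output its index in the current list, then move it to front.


MTF encoding:
'e': index 3 in ['a', 'c', 'd', 'e'] -> ['e', 'a', 'c', 'd']
'c': index 2 in ['e', 'a', 'c', 'd'] -> ['c', 'e', 'a', 'd']
'c': index 0 in ['c', 'e', 'a', 'd'] -> ['c', 'e', 'a', 'd']
'd': index 3 in ['c', 'e', 'a', 'd'] -> ['d', 'c', 'e', 'a']
'e': index 2 in ['d', 'c', 'e', 'a'] -> ['e', 'd', 'c', 'a']
'c': index 2 in ['e', 'd', 'c', 'a'] -> ['c', 'e', 'd', 'a']
'a': index 3 in ['c', 'e', 'd', 'a'] -> ['a', 'c', 'e', 'd']
'c': index 1 in ['a', 'c', 'e', 'd'] -> ['c', 'a', 'e', 'd']


Output: [3, 2, 0, 3, 2, 2, 3, 1]


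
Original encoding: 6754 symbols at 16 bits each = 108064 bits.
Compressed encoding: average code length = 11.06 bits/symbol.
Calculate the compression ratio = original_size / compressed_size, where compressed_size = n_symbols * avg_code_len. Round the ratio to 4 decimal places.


original_size = n_symbols * orig_bits = 6754 * 16 = 108064 bits
compressed_size = n_symbols * avg_code_len = 6754 * 11.06 = 74699.24 bits
ratio = original_size / compressed_size = 108064 / 74699.24 = 1.4467

Compression ratio = 1.4467


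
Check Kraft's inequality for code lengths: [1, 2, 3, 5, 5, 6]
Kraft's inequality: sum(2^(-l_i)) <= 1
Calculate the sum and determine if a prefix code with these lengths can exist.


Sum = 2^(-1) + 2^(-2) + 2^(-3) + 2^(-5) + 2^(-5) + 2^(-6)
    = 0.5 + 0.25 + 0.125 + 0.03125 + 0.03125 + 0.015625
    = 61/64 = 0.953125
Since 0.953125 <= 1, Kraft's inequality IS satisfied.
A prefix code with these lengths CAN exist.

Kraft sum = 0.953125. Satisfied.


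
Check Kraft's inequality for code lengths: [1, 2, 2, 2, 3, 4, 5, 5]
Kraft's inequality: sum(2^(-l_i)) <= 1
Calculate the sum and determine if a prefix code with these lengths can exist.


Sum = 2^(-1) + 2^(-2) + 2^(-2) + 2^(-2) + 2^(-3) + 2^(-4) + 2^(-5) + 2^(-5)
    = 0.5 + 0.25 + 0.25 + 0.25 + 0.125 + 0.0625 + 0.03125 + 0.03125
    = 48/32 = 1.5
Since 1.5 > 1, Kraft's inequality is NOT satisfied.
A prefix code with these lengths CANNOT exist.

Kraft sum = 1.5. Not satisfied.


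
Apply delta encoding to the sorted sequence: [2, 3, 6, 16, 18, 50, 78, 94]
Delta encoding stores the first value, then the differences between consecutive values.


First value: 2
Deltas:
  3 - 2 = 1
  6 - 3 = 3
  16 - 6 = 10
  18 - 16 = 2
  50 - 18 = 32
  78 - 50 = 28
  94 - 78 = 16


Delta encoded: [2, 1, 3, 10, 2, 32, 28, 16]


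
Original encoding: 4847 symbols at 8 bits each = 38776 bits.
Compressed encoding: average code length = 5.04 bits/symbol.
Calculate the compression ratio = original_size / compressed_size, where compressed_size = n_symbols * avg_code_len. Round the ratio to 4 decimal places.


original_size = n_symbols * orig_bits = 4847 * 8 = 38776 bits
compressed_size = n_symbols * avg_code_len = 4847 * 5.04 = 24428.88 bits
ratio = original_size / compressed_size = 38776 / 24428.88 = 1.5873

Compression ratio = 1.5873


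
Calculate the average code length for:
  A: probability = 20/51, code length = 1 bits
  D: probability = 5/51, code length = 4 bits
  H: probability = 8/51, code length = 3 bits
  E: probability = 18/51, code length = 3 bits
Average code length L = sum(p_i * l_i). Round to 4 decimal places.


Weighted contributions p_i * l_i:
  A: (20/51) * 1 = 20/51
  D: (5/51) * 4 = 20/51
  H: (8/51) * 3 = 24/51
  E: (18/51) * 3 = 54/51
Sum = (20 + 20 + 24 + 54)/51 = 118/51

L = 118/51 = 2.3137 bits/symbol


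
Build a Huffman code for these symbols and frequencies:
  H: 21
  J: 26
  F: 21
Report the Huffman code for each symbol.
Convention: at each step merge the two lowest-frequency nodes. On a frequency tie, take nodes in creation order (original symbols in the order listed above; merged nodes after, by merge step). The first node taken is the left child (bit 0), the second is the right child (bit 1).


Huffman tree construction:
Step 1: Merge H(21) + F(21) = 42
Step 2: Merge J(26) + (H+F)(42) = 68
Read each symbol's code off the tree from the root (left child = 0, right child = 1).

Codes:
  H: 10 (length 2)
  J: 0 (length 1)
  F: 11 (length 2)
Average code length: 110/68 = 1.6176 bits/symbol


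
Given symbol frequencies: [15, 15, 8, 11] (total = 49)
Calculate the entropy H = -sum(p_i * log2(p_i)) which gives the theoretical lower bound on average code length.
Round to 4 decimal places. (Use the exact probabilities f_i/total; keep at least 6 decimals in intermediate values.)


Per-symbol terms -p_i * log2(p_i) with p_i = f_i/49:
  p = 15/49 = 0.306122: log2(p) = -1.707819, -p*log2(p) = 0.522802
  p = 15/49 = 0.306122: log2(p) = -1.707819, -p*log2(p) = 0.522802
  p = 8/49 = 0.163265: log2(p) = -2.614710, -p*log2(p) = 0.426891
  p = 11/49 = 0.224490: log2(p) = -2.155278, -p*log2(p) = 0.483838
H = 0.522802 + 0.522802 + 0.426891 + 0.483838 = 1.956333

H = 1.9563 bits/symbol


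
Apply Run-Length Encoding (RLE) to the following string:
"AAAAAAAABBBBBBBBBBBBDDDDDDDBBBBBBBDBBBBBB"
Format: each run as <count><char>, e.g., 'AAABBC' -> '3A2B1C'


Scanning runs left to right:
  i=0: run of 'A' x 8 -> '8A'
  i=8: run of 'B' x 12 -> '12B'
  i=20: run of 'D' x 7 -> '7D'
  i=27: run of 'B' x 7 -> '7B'
  i=34: run of 'D' x 1 -> '1D'
  i=35: run of 'B' x 6 -> '6B'

RLE = 8A12B7D7B1D6B


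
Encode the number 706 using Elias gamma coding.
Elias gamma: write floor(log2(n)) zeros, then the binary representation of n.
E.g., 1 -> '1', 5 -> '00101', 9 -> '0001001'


num_bits = floor(log2(706)) + 1 = 10
leading_zeros = num_bits - 1 = 9
binary(706) = 1011000010

Elias gamma(706) = '000000000' + '1011000010' = 0000000001011000010 (19 bits)


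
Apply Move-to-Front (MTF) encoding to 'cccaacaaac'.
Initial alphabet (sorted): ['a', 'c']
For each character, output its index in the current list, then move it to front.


MTF encoding:
'c': index 1 in ['a', 'c'] -> ['c', 'a']
'c': index 0 in ['c', 'a'] -> ['c', 'a']
'c': index 0 in ['c', 'a'] -> ['c', 'a']
'a': index 1 in ['c', 'a'] -> ['a', 'c']
'a': index 0 in ['a', 'c'] -> ['a', 'c']
'c': index 1 in ['a', 'c'] -> ['c', 'a']
'a': index 1 in ['c', 'a'] -> ['a', 'c']
'a': index 0 in ['a', 'c'] -> ['a', 'c']
'a': index 0 in ['a', 'c'] -> ['a', 'c']
'c': index 1 in ['a', 'c'] -> ['c', 'a']


Output: [1, 0, 0, 1, 0, 1, 1, 0, 0, 1]


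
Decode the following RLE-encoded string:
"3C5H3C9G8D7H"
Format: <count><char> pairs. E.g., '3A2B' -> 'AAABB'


Expanding each <count><char> pair:
  3C -> 'CCC'
  5H -> 'HHHHH'
  3C -> 'CCC'
  9G -> 'GGGGGGGGG'
  8D -> 'DDDDDDDD'
  7H -> 'HHHHHHH'

Decoded = CCCHHHHHCCCGGGGGGGGGDDDDDDDDHHHHHHH


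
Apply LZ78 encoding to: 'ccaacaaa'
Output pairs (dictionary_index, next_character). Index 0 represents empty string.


LZ78 encoding steps:
Dictionary: {0: ''}
Step 1: w='' (idx 0), next='c' -> output (0, 'c'), add 'c' as idx 1
Step 2: w='c' (idx 1), next='a' -> output (1, 'a'), add 'ca' as idx 2
Step 3: w='' (idx 0), next='a' -> output (0, 'a'), add 'a' as idx 3
Step 4: w='ca' (idx 2), next='a' -> output (2, 'a'), add 'caa' as idx 4
Step 5: w='a' (idx 3), end of input -> output (3, '')


Encoded: [(0, 'c'), (1, 'a'), (0, 'a'), (2, 'a'), (3, '')]


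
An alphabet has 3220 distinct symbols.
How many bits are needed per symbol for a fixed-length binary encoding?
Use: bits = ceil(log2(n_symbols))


log2(3220) = 11.6528
Bracket: 2^11 = 2048 < 3220 <= 2^12 = 4096
So ceil(log2(3220)) = 12

bits = ceil(log2(3220)) = ceil(11.6528) = 12 bits


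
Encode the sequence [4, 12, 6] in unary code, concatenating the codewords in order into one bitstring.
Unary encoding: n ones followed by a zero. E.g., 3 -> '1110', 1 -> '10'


Encode each number as n ones followed by a terminating 0:
  4 -> 11110 (5 bits)
  12 -> 1111111111110 (13 bits)
  6 -> 1111110 (7 bits)
Total length = 5 + 13 + 7 = 25 bits.

Unary([4, 12, 6]) = 1111011111111111101111110 (25 bits)


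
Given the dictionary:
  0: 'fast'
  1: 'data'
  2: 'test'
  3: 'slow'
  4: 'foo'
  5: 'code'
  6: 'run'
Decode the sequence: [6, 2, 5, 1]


Look up each index in the dictionary:
  6 -> 'run'
  2 -> 'test'
  5 -> 'code'
  1 -> 'data'

Decoded: "run test code data"


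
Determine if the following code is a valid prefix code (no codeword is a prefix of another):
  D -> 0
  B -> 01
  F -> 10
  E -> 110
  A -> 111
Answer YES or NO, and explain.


Checking each pair (does one codeword prefix another?):
  D='0' vs B='01': prefix -- VIOLATION

NO -- this is NOT a valid prefix code. D (0) is a prefix of B (01).


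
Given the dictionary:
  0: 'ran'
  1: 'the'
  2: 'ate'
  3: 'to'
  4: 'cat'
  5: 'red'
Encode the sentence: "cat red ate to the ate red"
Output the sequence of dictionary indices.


Look up each word in the dictionary:
  'cat' -> 4
  'red' -> 5
  'ate' -> 2
  'to' -> 3
  'the' -> 1
  'ate' -> 2
  'red' -> 5

Encoded: [4, 5, 2, 3, 1, 2, 5]


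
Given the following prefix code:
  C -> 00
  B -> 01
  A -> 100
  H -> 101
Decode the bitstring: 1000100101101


Decoding step by step:
Bits 100 -> A
Bits 01 -> B
Bits 00 -> C
Bits 101 -> H
Bits 101 -> H


Decoded message: ABCHH


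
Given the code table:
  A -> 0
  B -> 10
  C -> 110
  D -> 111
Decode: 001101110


Decoding:
0 -> A
0 -> A
110 -> C
111 -> D
0 -> A


Result: AACDA


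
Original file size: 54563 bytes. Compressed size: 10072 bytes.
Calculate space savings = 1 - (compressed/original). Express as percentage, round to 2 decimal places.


ratio = compressed/original = 10072/54563 = 0.184594
savings = 1 - ratio = 1 - 0.184594 = 0.815406
as a percentage: 0.815406 * 100 = 81.54%

Space savings = 1 - 10072/54563 = 81.54%


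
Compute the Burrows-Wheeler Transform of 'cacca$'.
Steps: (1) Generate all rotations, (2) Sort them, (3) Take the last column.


Rotations (sorted):
  0: $cacca -> last char: a
  1: a$cacc -> last char: c
  2: acca$c -> last char: c
  3: ca$cac -> last char: c
  4: cacca$ -> last char: $
  5: cca$ca -> last char: a


BWT = accc$a


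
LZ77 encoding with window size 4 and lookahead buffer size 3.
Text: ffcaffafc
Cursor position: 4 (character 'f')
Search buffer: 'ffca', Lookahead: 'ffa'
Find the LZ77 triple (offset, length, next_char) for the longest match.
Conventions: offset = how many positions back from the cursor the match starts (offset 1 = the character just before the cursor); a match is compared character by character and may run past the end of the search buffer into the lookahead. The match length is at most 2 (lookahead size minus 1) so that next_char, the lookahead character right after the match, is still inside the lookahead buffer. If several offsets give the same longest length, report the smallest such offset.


Try each offset into the search buffer:
  offset=1 (pos 3, char 'a'): match length 0
  offset=2 (pos 2, char 'c'): match length 0
  offset=3 (pos 1, char 'f'): match length 1
  offset=4 (pos 0, char 'f'): match length 2
Longest match has length 2 at offset 4.
next_char = character at position 4 + 2 = 6 -> 'a'

Best match: offset=4, length=2 (matching 'ff' starting at position 0)
LZ77 triple: (4, 2, 'a')


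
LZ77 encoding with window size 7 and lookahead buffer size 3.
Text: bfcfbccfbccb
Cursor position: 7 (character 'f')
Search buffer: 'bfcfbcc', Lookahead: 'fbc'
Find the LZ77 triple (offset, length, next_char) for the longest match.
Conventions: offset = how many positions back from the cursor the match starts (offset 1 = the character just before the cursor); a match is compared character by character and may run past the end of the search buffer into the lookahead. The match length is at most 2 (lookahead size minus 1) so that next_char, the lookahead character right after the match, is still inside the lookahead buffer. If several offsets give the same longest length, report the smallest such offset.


Try each offset into the search buffer:
  offset=1 (pos 6, char 'c'): match length 0
  offset=2 (pos 5, char 'c'): match length 0
  offset=3 (pos 4, char 'b'): match length 0
  offset=4 (pos 3, char 'f'): match length 2
  offset=5 (pos 2, char 'c'): match length 0
  offset=6 (pos 1, char 'f'): match length 1
  offset=7 (pos 0, char 'b'): match length 0
Longest match has length 2 at offset 4.
next_char = character at position 7 + 2 = 9 -> 'c'

Best match: offset=4, length=2 (matching 'fb' starting at position 3)
LZ77 triple: (4, 2, 'c')


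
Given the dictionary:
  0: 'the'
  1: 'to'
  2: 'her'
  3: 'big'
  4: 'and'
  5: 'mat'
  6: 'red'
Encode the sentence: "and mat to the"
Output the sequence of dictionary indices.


Look up each word in the dictionary:
  'and' -> 4
  'mat' -> 5
  'to' -> 1
  'the' -> 0

Encoded: [4, 5, 1, 0]


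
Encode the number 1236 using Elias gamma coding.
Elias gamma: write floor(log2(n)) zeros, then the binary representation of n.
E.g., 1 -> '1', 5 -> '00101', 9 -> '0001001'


num_bits = floor(log2(1236)) + 1 = 11
leading_zeros = num_bits - 1 = 10
binary(1236) = 10011010100

Elias gamma(1236) = '0000000000' + '10011010100' = 000000000010011010100 (21 bits)


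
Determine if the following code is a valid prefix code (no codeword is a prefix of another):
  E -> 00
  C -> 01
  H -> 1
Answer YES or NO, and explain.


Checking each pair (does one codeword prefix another?):
  E='00' vs C='01': no prefix
  E='00' vs H='1': no prefix
  C='01' vs E='00': no prefix
  C='01' vs H='1': no prefix
  H='1' vs E='00': no prefix
  H='1' vs C='01': no prefix
No violation found over all pairs.

YES -- this is a valid prefix code. No codeword is a prefix of any other codeword.


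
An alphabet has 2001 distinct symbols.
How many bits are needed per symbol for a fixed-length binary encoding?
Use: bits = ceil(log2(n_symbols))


log2(2001) = 10.9665
Bracket: 2^10 = 1024 < 2001 <= 2^11 = 2048
So ceil(log2(2001)) = 11

bits = ceil(log2(2001)) = ceil(10.9665) = 11 bits


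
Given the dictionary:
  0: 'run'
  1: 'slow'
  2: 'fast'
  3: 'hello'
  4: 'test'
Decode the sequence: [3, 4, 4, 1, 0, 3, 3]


Look up each index in the dictionary:
  3 -> 'hello'
  4 -> 'test'
  4 -> 'test'
  1 -> 'slow'
  0 -> 'run'
  3 -> 'hello'
  3 -> 'hello'

Decoded: "hello test test slow run hello hello"


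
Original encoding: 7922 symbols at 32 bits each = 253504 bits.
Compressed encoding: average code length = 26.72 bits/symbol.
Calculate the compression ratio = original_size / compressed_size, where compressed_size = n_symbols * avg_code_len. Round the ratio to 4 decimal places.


original_size = n_symbols * orig_bits = 7922 * 32 = 253504 bits
compressed_size = n_symbols * avg_code_len = 7922 * 26.72 = 211675.84 bits
ratio = original_size / compressed_size = 253504 / 211675.84 = 1.1976

Compression ratio = 1.1976


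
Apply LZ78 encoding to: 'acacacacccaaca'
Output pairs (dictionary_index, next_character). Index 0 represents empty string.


LZ78 encoding steps:
Dictionary: {0: ''}
Step 1: w='' (idx 0), next='a' -> output (0, 'a'), add 'a' as idx 1
Step 2: w='' (idx 0), next='c' -> output (0, 'c'), add 'c' as idx 2
Step 3: w='a' (idx 1), next='c' -> output (1, 'c'), add 'ac' as idx 3
Step 4: w='ac' (idx 3), next='a' -> output (3, 'a'), add 'aca' as idx 4
Step 5: w='c' (idx 2), next='c' -> output (2, 'c'), add 'cc' as idx 5
Step 6: w='c' (idx 2), next='a' -> output (2, 'a'), add 'ca' as idx 6
Step 7: w='aca' (idx 4), end of input -> output (4, '')


Encoded: [(0, 'a'), (0, 'c'), (1, 'c'), (3, 'a'), (2, 'c'), (2, 'a'), (4, '')]


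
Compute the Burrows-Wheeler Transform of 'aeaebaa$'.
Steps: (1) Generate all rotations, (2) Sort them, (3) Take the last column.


Rotations (sorted):
  0: $aeaebaa -> last char: a
  1: a$aeaeba -> last char: a
  2: aa$aeaeb -> last char: b
  3: aeaebaa$ -> last char: $
  4: aebaa$ae -> last char: e
  5: baa$aeae -> last char: e
  6: eaebaa$a -> last char: a
  7: ebaa$aea -> last char: a


BWT = aab$eeaa


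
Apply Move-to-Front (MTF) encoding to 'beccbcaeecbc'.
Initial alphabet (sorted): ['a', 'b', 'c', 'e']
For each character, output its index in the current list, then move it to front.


MTF encoding:
'b': index 1 in ['a', 'b', 'c', 'e'] -> ['b', 'a', 'c', 'e']
'e': index 3 in ['b', 'a', 'c', 'e'] -> ['e', 'b', 'a', 'c']
'c': index 3 in ['e', 'b', 'a', 'c'] -> ['c', 'e', 'b', 'a']
'c': index 0 in ['c', 'e', 'b', 'a'] -> ['c', 'e', 'b', 'a']
'b': index 2 in ['c', 'e', 'b', 'a'] -> ['b', 'c', 'e', 'a']
'c': index 1 in ['b', 'c', 'e', 'a'] -> ['c', 'b', 'e', 'a']
'a': index 3 in ['c', 'b', 'e', 'a'] -> ['a', 'c', 'b', 'e']
'e': index 3 in ['a', 'c', 'b', 'e'] -> ['e', 'a', 'c', 'b']
'e': index 0 in ['e', 'a', 'c', 'b'] -> ['e', 'a', 'c', 'b']
'c': index 2 in ['e', 'a', 'c', 'b'] -> ['c', 'e', 'a', 'b']
'b': index 3 in ['c', 'e', 'a', 'b'] -> ['b', 'c', 'e', 'a']
'c': index 1 in ['b', 'c', 'e', 'a'] -> ['c', 'b', 'e', 'a']


Output: [1, 3, 3, 0, 2, 1, 3, 3, 0, 2, 3, 1]


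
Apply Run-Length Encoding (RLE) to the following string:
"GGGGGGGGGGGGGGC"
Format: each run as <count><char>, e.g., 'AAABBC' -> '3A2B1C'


Scanning runs left to right:
  i=0: run of 'G' x 14 -> '14G'
  i=14: run of 'C' x 1 -> '1C'

RLE = 14G1C


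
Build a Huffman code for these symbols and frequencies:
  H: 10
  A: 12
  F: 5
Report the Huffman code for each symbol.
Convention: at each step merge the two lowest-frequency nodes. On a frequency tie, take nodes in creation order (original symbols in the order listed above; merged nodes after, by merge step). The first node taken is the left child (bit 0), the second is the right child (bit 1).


Huffman tree construction:
Step 1: Merge F(5) + H(10) = 15
Step 2: Merge A(12) + (F+H)(15) = 27
Read each symbol's code off the tree from the root (left child = 0, right child = 1).

Codes:
  H: 11 (length 2)
  A: 0 (length 1)
  F: 10 (length 2)
Average code length: 42/27 = 1.5556 bits/symbol


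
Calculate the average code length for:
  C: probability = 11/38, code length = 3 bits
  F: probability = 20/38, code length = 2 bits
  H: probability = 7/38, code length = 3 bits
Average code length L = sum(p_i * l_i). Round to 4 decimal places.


Weighted contributions p_i * l_i:
  C: (11/38) * 3 = 33/38
  F: (20/38) * 2 = 40/38
  H: (7/38) * 3 = 21/38
Sum = (33 + 40 + 21)/38 = 94/38

L = 94/38 = 2.4737 bits/symbol


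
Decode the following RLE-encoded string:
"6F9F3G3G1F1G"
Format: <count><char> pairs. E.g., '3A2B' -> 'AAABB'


Expanding each <count><char> pair:
  6F -> 'FFFFFF'
  9F -> 'FFFFFFFFF'
  3G -> 'GGG'
  3G -> 'GGG'
  1F -> 'F'
  1G -> 'G'

Decoded = FFFFFFFFFFFFFFFGGGGGGFG


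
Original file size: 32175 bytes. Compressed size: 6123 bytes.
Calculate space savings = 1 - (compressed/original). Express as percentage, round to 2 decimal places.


ratio = compressed/original = 6123/32175 = 0.190303
savings = 1 - ratio = 1 - 0.190303 = 0.809697
as a percentage: 0.809697 * 100 = 80.97%

Space savings = 1 - 6123/32175 = 80.97%


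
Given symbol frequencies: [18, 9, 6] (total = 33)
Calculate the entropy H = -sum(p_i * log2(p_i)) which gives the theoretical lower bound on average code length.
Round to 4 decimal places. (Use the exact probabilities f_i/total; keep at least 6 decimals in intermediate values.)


Per-symbol terms -p_i * log2(p_i) with p_i = f_i/33:
  p = 18/33 = 0.545455: log2(p) = -0.874469, -p*log2(p) = 0.476983
  p = 9/33 = 0.272727: log2(p) = -1.874469, -p*log2(p) = 0.511219
  p = 6/33 = 0.181818: log2(p) = -2.459432, -p*log2(p) = 0.447169
H = 0.476983 + 0.511219 + 0.447169 = 1.435371

H = 1.4354 bits/symbol


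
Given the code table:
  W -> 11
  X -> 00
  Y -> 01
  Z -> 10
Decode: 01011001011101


Decoding:
01 -> Y
01 -> Y
10 -> Z
01 -> Y
01 -> Y
11 -> W
01 -> Y


Result: YYZYYWY


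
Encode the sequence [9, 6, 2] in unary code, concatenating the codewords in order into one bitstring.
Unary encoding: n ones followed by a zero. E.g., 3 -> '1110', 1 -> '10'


Encode each number as n ones followed by a terminating 0:
  9 -> 1111111110 (10 bits)
  6 -> 1111110 (7 bits)
  2 -> 110 (3 bits)
Total length = 10 + 7 + 3 = 20 bits.

Unary([9, 6, 2]) = 11111111101111110110 (20 bits)


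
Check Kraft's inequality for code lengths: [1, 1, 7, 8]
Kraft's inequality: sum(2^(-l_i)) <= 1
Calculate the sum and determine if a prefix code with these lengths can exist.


Sum = 2^(-1) + 2^(-1) + 2^(-7) + 2^(-8)
    = 0.5 + 0.5 + 0.0078125 + 0.00390625
    = 259/256 = 1.01171875
Since 1.01171875 > 1, Kraft's inequality is NOT satisfied.
A prefix code with these lengths CANNOT exist.

Kraft sum = 1.01171875. Not satisfied.


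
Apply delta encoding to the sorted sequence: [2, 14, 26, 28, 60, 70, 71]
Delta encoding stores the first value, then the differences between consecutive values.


First value: 2
Deltas:
  14 - 2 = 12
  26 - 14 = 12
  28 - 26 = 2
  60 - 28 = 32
  70 - 60 = 10
  71 - 70 = 1


Delta encoded: [2, 12, 12, 2, 32, 10, 1]


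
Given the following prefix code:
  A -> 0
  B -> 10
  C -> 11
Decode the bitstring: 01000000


Decoding step by step:
Bits 0 -> A
Bits 10 -> B
Bits 0 -> A
Bits 0 -> A
Bits 0 -> A
Bits 0 -> A
Bits 0 -> A


Decoded message: ABAAAAA


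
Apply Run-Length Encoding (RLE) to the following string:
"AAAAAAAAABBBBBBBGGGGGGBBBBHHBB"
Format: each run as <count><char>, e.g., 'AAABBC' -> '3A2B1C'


Scanning runs left to right:
  i=0: run of 'A' x 9 -> '9A'
  i=9: run of 'B' x 7 -> '7B'
  i=16: run of 'G' x 6 -> '6G'
  i=22: run of 'B' x 4 -> '4B'
  i=26: run of 'H' x 2 -> '2H'
  i=28: run of 'B' x 2 -> '2B'

RLE = 9A7B6G4B2H2B


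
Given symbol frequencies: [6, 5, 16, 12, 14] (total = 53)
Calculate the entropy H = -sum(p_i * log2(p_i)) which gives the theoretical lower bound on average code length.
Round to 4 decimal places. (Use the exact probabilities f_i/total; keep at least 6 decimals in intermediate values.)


Per-symbol terms -p_i * log2(p_i) with p_i = f_i/53:
  p = 6/53 = 0.113208: log2(p) = -3.142958, -p*log2(p) = 0.355807
  p = 5/53 = 0.094340: log2(p) = -3.405992, -p*log2(p) = 0.321320
  p = 16/53 = 0.301887: log2(p) = -1.727920, -p*log2(p) = 0.521636
  p = 12/53 = 0.226415: log2(p) = -2.142958, -p*log2(p) = 0.485198
  p = 14/53 = 0.264151: log2(p) = -1.920566, -p*log2(p) = 0.507319
H = 0.355807 + 0.321320 + 0.521636 + 0.485198 + 0.507319 = 2.191280

H = 2.1913 bits/symbol


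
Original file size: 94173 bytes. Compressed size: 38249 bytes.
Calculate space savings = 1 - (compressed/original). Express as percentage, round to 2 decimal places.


ratio = compressed/original = 38249/94173 = 0.406157
savings = 1 - ratio = 1 - 0.406157 = 0.593843
as a percentage: 0.593843 * 100 = 59.38%

Space savings = 1 - 38249/94173 = 59.38%


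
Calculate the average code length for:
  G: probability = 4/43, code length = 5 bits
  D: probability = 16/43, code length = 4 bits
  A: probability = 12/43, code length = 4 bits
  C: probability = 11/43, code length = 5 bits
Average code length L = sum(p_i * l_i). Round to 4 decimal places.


Weighted contributions p_i * l_i:
  G: (4/43) * 5 = 20/43
  D: (16/43) * 4 = 64/43
  A: (12/43) * 4 = 48/43
  C: (11/43) * 5 = 55/43
Sum = (20 + 64 + 48 + 55)/43 = 187/43

L = 187/43 = 4.3488 bits/symbol


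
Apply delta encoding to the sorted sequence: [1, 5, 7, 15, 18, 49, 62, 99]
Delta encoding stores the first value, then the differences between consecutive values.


First value: 1
Deltas:
  5 - 1 = 4
  7 - 5 = 2
  15 - 7 = 8
  18 - 15 = 3
  49 - 18 = 31
  62 - 49 = 13
  99 - 62 = 37


Delta encoded: [1, 4, 2, 8, 3, 31, 13, 37]


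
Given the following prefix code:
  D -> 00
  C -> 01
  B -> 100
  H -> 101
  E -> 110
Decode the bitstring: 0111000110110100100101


Decoding step by step:
Bits 01 -> C
Bits 110 -> E
Bits 00 -> D
Bits 110 -> E
Bits 110 -> E
Bits 100 -> B
Bits 100 -> B
Bits 101 -> H


Decoded message: CEDEEBBH


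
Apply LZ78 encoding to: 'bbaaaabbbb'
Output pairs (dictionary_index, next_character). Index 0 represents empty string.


LZ78 encoding steps:
Dictionary: {0: ''}
Step 1: w='' (idx 0), next='b' -> output (0, 'b'), add 'b' as idx 1
Step 2: w='b' (idx 1), next='a' -> output (1, 'a'), add 'ba' as idx 2
Step 3: w='' (idx 0), next='a' -> output (0, 'a'), add 'a' as idx 3
Step 4: w='a' (idx 3), next='a' -> output (3, 'a'), add 'aa' as idx 4
Step 5: w='b' (idx 1), next='b' -> output (1, 'b'), add 'bb' as idx 5
Step 6: w='bb' (idx 5), end of input -> output (5, '')


Encoded: [(0, 'b'), (1, 'a'), (0, 'a'), (3, 'a'), (1, 'b'), (5, '')]


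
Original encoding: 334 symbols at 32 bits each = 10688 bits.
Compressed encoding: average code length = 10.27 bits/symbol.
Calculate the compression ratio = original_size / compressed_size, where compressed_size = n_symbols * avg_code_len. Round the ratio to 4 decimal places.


original_size = n_symbols * orig_bits = 334 * 32 = 10688 bits
compressed_size = n_symbols * avg_code_len = 334 * 10.27 = 3430.18 bits
ratio = original_size / compressed_size = 10688 / 3430.18 = 3.1159

Compression ratio = 3.1159


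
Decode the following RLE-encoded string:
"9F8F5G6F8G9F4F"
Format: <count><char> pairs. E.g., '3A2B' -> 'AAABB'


Expanding each <count><char> pair:
  9F -> 'FFFFFFFFF'
  8F -> 'FFFFFFFF'
  5G -> 'GGGGG'
  6F -> 'FFFFFF'
  8G -> 'GGGGGGGG'
  9F -> 'FFFFFFFFF'
  4F -> 'FFFF'

Decoded = FFFFFFFFFFFFFFFFFGGGGGFFFFFFGGGGGGGGFFFFFFFFFFFFF


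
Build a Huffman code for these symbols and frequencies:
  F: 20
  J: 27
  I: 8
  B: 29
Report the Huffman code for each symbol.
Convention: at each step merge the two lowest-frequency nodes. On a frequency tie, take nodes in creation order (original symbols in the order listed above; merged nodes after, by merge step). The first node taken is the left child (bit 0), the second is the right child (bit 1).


Huffman tree construction:
Step 1: Merge I(8) + F(20) = 28
Step 2: Merge J(27) + (I+F)(28) = 55
Step 3: Merge B(29) + (J+(I+F))(55) = 84
Read each symbol's code off the tree from the root (left child = 0, right child = 1).

Codes:
  F: 111 (length 3)
  J: 10 (length 2)
  I: 110 (length 3)
  B: 0 (length 1)
Average code length: 167/84 = 1.9881 bits/symbol


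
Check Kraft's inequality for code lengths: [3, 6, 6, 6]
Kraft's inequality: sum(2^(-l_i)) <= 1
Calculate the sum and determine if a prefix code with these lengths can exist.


Sum = 2^(-3) + 2^(-6) + 2^(-6) + 2^(-6)
    = 0.125 + 0.015625 + 0.015625 + 0.015625
    = 11/64 = 0.171875
Since 0.171875 <= 1, Kraft's inequality IS satisfied.
A prefix code with these lengths CAN exist.

Kraft sum = 0.171875. Satisfied.


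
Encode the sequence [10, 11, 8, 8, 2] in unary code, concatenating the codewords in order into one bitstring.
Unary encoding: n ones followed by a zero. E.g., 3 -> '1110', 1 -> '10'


Encode each number as n ones followed by a terminating 0:
  10 -> 11111111110 (11 bits)
  11 -> 111111111110 (12 bits)
  8 -> 111111110 (9 bits)
  8 -> 111111110 (9 bits)
  2 -> 110 (3 bits)
Total length = 11 + 12 + 9 + 9 + 3 = 44 bits.

Unary([10, 11, 8, 8, 2]) = 11111111110111111111110111111110111111110110 (44 bits)


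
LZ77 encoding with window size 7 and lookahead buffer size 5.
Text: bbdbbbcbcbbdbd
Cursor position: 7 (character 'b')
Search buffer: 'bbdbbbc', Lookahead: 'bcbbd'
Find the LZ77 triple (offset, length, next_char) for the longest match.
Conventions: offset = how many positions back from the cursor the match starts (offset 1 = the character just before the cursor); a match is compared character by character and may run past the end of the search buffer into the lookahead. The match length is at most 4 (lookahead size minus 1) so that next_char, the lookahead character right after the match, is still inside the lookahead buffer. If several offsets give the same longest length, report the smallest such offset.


Try each offset into the search buffer:
  offset=1 (pos 6, char 'c'): match length 0
  offset=2 (pos 5, char 'b'): match length 3
  offset=3 (pos 4, char 'b'): match length 1
  offset=4 (pos 3, char 'b'): match length 1
  offset=5 (pos 2, char 'd'): match length 0
  offset=6 (pos 1, char 'b'): match length 1
  offset=7 (pos 0, char 'b'): match length 1
Longest match has length 3 at offset 2.
next_char = character at position 7 + 3 = 10 -> 'b'

Best match: offset=2, length=3 (matching 'bcb' starting at position 5)
LZ77 triple: (2, 3, 'b')


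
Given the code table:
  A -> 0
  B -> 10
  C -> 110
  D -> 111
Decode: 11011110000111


Decoding:
110 -> C
111 -> D
10 -> B
0 -> A
0 -> A
0 -> A
111 -> D


Result: CDBAAAD


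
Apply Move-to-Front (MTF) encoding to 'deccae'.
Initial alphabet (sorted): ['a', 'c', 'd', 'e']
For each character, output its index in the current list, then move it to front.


MTF encoding:
'd': index 2 in ['a', 'c', 'd', 'e'] -> ['d', 'a', 'c', 'e']
'e': index 3 in ['d', 'a', 'c', 'e'] -> ['e', 'd', 'a', 'c']
'c': index 3 in ['e', 'd', 'a', 'c'] -> ['c', 'e', 'd', 'a']
'c': index 0 in ['c', 'e', 'd', 'a'] -> ['c', 'e', 'd', 'a']
'a': index 3 in ['c', 'e', 'd', 'a'] -> ['a', 'c', 'e', 'd']
'e': index 2 in ['a', 'c', 'e', 'd'] -> ['e', 'a', 'c', 'd']


Output: [2, 3, 3, 0, 3, 2]


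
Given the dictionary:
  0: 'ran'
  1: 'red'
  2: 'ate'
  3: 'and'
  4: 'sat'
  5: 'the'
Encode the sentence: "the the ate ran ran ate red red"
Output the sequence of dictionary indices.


Look up each word in the dictionary:
  'the' -> 5
  'the' -> 5
  'ate' -> 2
  'ran' -> 0
  'ran' -> 0
  'ate' -> 2
  'red' -> 1
  'red' -> 1

Encoded: [5, 5, 2, 0, 0, 2, 1, 1]


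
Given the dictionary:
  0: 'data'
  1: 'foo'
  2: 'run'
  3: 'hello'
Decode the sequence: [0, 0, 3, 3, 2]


Look up each index in the dictionary:
  0 -> 'data'
  0 -> 'data'
  3 -> 'hello'
  3 -> 'hello'
  2 -> 'run'

Decoded: "data data hello hello run"


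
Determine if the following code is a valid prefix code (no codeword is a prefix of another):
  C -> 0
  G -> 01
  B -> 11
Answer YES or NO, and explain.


Checking each pair (does one codeword prefix another?):
  C='0' vs G='01': prefix -- VIOLATION

NO -- this is NOT a valid prefix code. C (0) is a prefix of G (01).


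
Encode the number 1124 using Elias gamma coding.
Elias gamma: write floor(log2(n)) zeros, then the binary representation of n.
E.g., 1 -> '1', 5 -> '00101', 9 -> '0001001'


num_bits = floor(log2(1124)) + 1 = 11
leading_zeros = num_bits - 1 = 10
binary(1124) = 10001100100

Elias gamma(1124) = '0000000000' + '10001100100' = 000000000010001100100 (21 bits)


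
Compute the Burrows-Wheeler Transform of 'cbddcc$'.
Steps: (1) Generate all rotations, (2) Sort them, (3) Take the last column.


Rotations (sorted):
  0: $cbddcc -> last char: c
  1: bddcc$c -> last char: c
  2: c$cbddc -> last char: c
  3: cbddcc$ -> last char: $
  4: cc$cbdd -> last char: d
  5: dcc$cbd -> last char: d
  6: ddcc$cb -> last char: b


BWT = ccc$ddb


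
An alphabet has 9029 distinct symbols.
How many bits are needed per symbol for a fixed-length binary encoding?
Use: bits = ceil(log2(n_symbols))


log2(9029) = 13.1404
Bracket: 2^13 = 8192 < 9029 <= 2^14 = 16384
So ceil(log2(9029)) = 14

bits = ceil(log2(9029)) = ceil(13.1404) = 14 bits


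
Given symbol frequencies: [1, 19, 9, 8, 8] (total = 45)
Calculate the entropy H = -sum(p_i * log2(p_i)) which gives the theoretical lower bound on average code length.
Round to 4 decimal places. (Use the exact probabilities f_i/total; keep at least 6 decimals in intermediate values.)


Per-symbol terms -p_i * log2(p_i) with p_i = f_i/45:
  p = 1/45 = 0.022222: log2(p) = -5.491853, -p*log2(p) = 0.122041
  p = 19/45 = 0.422222: log2(p) = -1.243926, -p*log2(p) = 0.525213
  p = 9/45 = 0.200000: log2(p) = -2.321928, -p*log2(p) = 0.464386
  p = 8/45 = 0.177778: log2(p) = -2.491853, -p*log2(p) = 0.442996
  p = 8/45 = 0.177778: log2(p) = -2.491853, -p*log2(p) = 0.442996
H = 0.122041 + 0.525213 + 0.464386 + 0.442996 + 0.442996 = 1.997632

H = 1.9976 bits/symbol


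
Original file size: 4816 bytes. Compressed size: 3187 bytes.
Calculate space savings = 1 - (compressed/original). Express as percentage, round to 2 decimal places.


ratio = compressed/original = 3187/4816 = 0.661752
savings = 1 - ratio = 1 - 0.661752 = 0.338248
as a percentage: 0.338248 * 100 = 33.82%

Space savings = 1 - 3187/4816 = 33.82%


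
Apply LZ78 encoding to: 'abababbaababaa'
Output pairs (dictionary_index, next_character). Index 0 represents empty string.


LZ78 encoding steps:
Dictionary: {0: ''}
Step 1: w='' (idx 0), next='a' -> output (0, 'a'), add 'a' as idx 1
Step 2: w='' (idx 0), next='b' -> output (0, 'b'), add 'b' as idx 2
Step 3: w='a' (idx 1), next='b' -> output (1, 'b'), add 'ab' as idx 3
Step 4: w='ab' (idx 3), next='b' -> output (3, 'b'), add 'abb' as idx 4
Step 5: w='a' (idx 1), next='a' -> output (1, 'a'), add 'aa' as idx 5
Step 6: w='b' (idx 2), next='a' -> output (2, 'a'), add 'ba' as idx 6
Step 7: w='ba' (idx 6), next='a' -> output (6, 'a'), add 'baa' as idx 7


Encoded: [(0, 'a'), (0, 'b'), (1, 'b'), (3, 'b'), (1, 'a'), (2, 'a'), (6, 'a')]


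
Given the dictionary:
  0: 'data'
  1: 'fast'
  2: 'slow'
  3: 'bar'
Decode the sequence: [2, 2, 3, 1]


Look up each index in the dictionary:
  2 -> 'slow'
  2 -> 'slow'
  3 -> 'bar'
  1 -> 'fast'

Decoded: "slow slow bar fast"


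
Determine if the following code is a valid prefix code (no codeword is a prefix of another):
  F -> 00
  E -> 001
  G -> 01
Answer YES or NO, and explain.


Checking each pair (does one codeword prefix another?):
  F='00' vs E='001': prefix -- VIOLATION

NO -- this is NOT a valid prefix code. F (00) is a prefix of E (001).
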